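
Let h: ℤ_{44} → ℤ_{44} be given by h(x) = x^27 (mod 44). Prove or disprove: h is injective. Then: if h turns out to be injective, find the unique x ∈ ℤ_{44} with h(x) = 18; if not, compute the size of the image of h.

h(0) = 0^27 = 0.
h(22): Repeated squaring mod 44: 22^1 ≡ 22, 22^2 ≡ 22² = 484 ≡ 0, 22^4 ≡ 0² = 0, 22^8 ≡ 0² = 0, 22^16 ≡ 0² = 0. Since 27 = 16 + 8 + 2 + 1, 22^27 ≡ 0·0·0·22: 0·0 = 0, then 0·0 = 0, then 0·22 = 0. So 22^27 ≡ 0 (mod 44).
So h(0) = h(22) = 0 while 0 ≠ 22, therefore h is not injective.
Since h is not injective, we determine |image(h)|. Computing x^27 mod 44 for each x (by repeated squaring, reducing mod 44 at every step), the values h(0), h(1), …, h(43) are: 0, 1, 40, 31, 16, 25, 8, 39, 24, 37, 32, 11, 12, 29, 20, 27, 36, 41, 28, 35, 4, 21, 0, 23, 40, 9, 16, 3, 8, 17, 24, 15, 32, 33, 12, 7, 20, 5, 36, 19, 28, 13, 4, 43.
The distinct values are {0, 1, 3, 4, 5, 7, 8, 9, 11, 12, 13, 15, 16, 17, 19, 20, 21, 23, 24, 25, 27, 28, 29, 31, 32, 33, 35, 36, 37, 39, 40, 41, 43}; there are 33 of them.

33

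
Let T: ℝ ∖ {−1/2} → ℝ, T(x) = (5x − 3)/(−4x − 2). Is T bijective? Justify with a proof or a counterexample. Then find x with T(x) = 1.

If T(x) = −5/4, cross-multiplying gives −4(5x − 3) = 5(−4x − 2), which simplifies to 12 = −10 — false.  So −5/4 has no preimage and T is not surjective.
Hence T is not bijective.
Solving T(x) = 1: cross-multiplying gives 5x − 3 = 1(−4x − 2), which rearranges to 9x = 1, so x = 1/9.

1/9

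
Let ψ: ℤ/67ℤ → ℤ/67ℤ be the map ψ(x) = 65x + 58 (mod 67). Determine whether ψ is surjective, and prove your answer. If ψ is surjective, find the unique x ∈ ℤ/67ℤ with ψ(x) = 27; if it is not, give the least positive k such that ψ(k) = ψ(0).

49

Since gcd(65, 67) = 1, 65 is invertible modulo 67. Euclid's algorithm: 67 = 1·65 + 2, 65 = 32·2 + 1; back-substituting gives 1 = 33·65 − 32·67, so 65⁻¹ ≡ 33 (mod 67).
For any y ∈ ℤ/67ℤ, x = 33(y − 58) mod 67 satisfies ψ(x) = 65·33(y − 58) + 58 ≡ y (since 65·33 ≡ 1 mod 67). So every y has a preimage.
Hence ψ is surjective.
Since ψ is surjective, we compute ψ⁻¹(27): solve 65x + 58 ≡ 27 (mod 67), i.e. 65x ≡ 36 (mod 67).
Multiplying by 65⁻¹ = 33 gives x ≡ 33·36 = 1188 = 17·67 + 49 ≡ 49 (mod 67).
Check: ψ(49) = 65·49 + 58 = 3243 = 48·67 + 27 ≡ 27 (mod 67).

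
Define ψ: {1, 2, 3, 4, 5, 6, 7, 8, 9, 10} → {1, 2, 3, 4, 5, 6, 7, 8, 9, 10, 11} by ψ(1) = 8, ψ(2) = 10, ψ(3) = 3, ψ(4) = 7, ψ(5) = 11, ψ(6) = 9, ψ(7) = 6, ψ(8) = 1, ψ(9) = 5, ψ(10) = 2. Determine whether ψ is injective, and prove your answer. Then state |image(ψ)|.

10

The values ψ(1), …, ψ(10) are 8, 10, 3, 7, 11, 9, 6, 1, 5, 2 — all distinct.
So ψ(a) = ψ(b) only when a = b, and ψ is injective.
The image of ψ is {1, 2, 3, 5, 6, 7, 8, 9, 10, 11}, which has 10 elements.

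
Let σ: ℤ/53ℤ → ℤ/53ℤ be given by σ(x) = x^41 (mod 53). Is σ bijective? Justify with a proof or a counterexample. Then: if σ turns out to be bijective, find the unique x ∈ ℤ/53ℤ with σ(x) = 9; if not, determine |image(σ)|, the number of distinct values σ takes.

37

Since 53 is prime, the nonzero elements of ℤ/53ℤ form a cyclic group of order 52.
As gcd(41, 52) = 1, raising to the 41st power is a bijection on this group: if s^41 ≡ t^41 then (st^{−1})^41 = 1, and the only element of order dividing gcd(41, 52) = 1 is 1, so s = t.
With σ(0) = 0 this makes σ injective on all of ℤ/53ℤ, hence bijective (finite equal-size domain and codomain). In particular σ is bijective.
Since σ is bijective, we find the preimage of 9. The inverse of x ↦ x^41 on (ℤ/53ℤ)^× is x ↦ x^33, because 41·33 = 1353 = 26·52 + 1 ≡ 1 (mod 52) and x^{52} = 1 for x ≠ 0 (Fermat). So σ⁻¹(9) = 9^33 mod 53.
Repeated squaring mod 53: 9^1 ≡ 9, 9^2 ≡ 9² = 81 ≡ 28, 9^4 ≡ 28² = 784 ≡ 42, 9^8 ≡ 42² = 1764 ≡ 15, 9^16 ≡ 15² = 225 ≡ 13, 9^32 ≡ 13² = 169 ≡ 10. Since 33 = 32 + 1, 9^33 ≡ 10·9: 10·9 = 90 ≡ 37. So 9^33 ≡ 37 (mod 53).
Hence σ⁻¹(9) = 37.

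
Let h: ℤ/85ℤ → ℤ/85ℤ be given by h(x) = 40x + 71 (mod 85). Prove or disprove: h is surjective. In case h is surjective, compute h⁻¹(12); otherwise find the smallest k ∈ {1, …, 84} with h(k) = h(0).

By definition, h is surjective if every y in the codomain equals h(x) for some x in the domain.
Since gcd(40, 85) = 5, we have 40x ≡ 0 (mod 5) for all x, so h(x) ≡ 1 (mod 5).
But 0 ≢ 1 (mod 5), so 0 ∈ ℤ/85ℤ has no preimage. Thus h is not surjective.
Since h is not surjective, we find the least positive k with h(k) = h(0): this means 40k ≡ 0 (mod 85), i.e. 85 ∣ 40k. Since gcd(40, 85) = 5, dividing through by 5 this holds exactly when 17 ∣ 8k, and as gcd(8, 17) = 1, exactly when 17 ∣ k.
The smallest positive such k is 17.

17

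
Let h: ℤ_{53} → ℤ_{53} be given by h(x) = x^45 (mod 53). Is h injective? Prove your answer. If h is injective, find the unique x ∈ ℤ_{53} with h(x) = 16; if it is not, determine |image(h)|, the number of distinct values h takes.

47

Since 53 is prime, the nonzero elements of ℤ_{53} form a cyclic group of order 52.
As gcd(45, 52) = 1, raising to the 45th power is a bijection on this group: if x_1^45 ≡ x_2^45 then (x_1x_2^{−1})^45 = 1, and the only element of order dividing gcd(45, 52) = 1 is 1, so x_1 = x_2.
With h(0) = 0 this makes h injective on all of ℤ_{53}, hence bijective (finite equal-size domain and codomain). In particular h is injective.
Since h is injective, we find the preimage of 16. The inverse of x ↦ x^45 on (ℤ_{53})^× is x ↦ x^37, because 45·37 = 1665 = 32·52 + 1 ≡ 1 (mod 52) and x^{52} = 1 for x ≠ 0 (Fermat). So h⁻¹(16) = 16^37 mod 53.
Repeated squaring mod 53: 16^1 ≡ 16, 16^2 ≡ 16² = 256 ≡ 44, 16^4 ≡ 44² = 1936 ≡ 28, 16^8 ≡ 28² = 784 ≡ 42, 16^16 ≡ 42² = 1764 ≡ 15, 16^32 ≡ 15² = 225 ≡ 13. Since 37 = 32 + 4 + 1, 16^37 ≡ 13·28·16: 13·28 = 364 ≡ 46, then 46·16 = 736 ≡ 47. So 16^37 ≡ 47 (mod 53).
Hence h⁻¹(16) = 47.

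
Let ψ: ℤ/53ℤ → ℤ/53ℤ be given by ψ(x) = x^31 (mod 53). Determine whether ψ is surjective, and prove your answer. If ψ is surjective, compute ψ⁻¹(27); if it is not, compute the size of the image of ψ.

32

Since 53 is prime, the nonzero elements of ℤ/53ℤ form a cyclic group of order 52.
As gcd(31, 52) = 1, raising to the 31st power is a bijection on this group: if s^31 ≡ t^31 then (st^{−1})^31 = 1, and the only element of order dividing gcd(31, 52) = 1 is 1, so s = t.
With ψ(0) = 0 this makes ψ injective on all of ℤ/53ℤ, hence bijective (finite equal-size domain and codomain). In particular ψ is surjective.
Since ψ is surjective, we find the preimage of 27. The inverse of x ↦ x^31 on (ℤ/53ℤ)^× is x ↦ x^47, because 31·47 = 1457 = 28·52 + 1 ≡ 1 (mod 52) and x^{52} = 1 for x ≠ 0 (Fermat). So ψ⁻¹(27) = 27^47 mod 53.
Repeated squaring mod 53: 27^1 ≡ 27, 27^2 ≡ 27² = 729 ≡ 40, 27^4 ≡ 40² = 1600 ≡ 10, 27^8 ≡ 10² = 100 ≡ 47, 27^16 ≡ 47² = 2209 ≡ 36, 27^32 ≡ 36² = 1296 ≡ 24. Since 47 = 32 + 8 + 4 + 2 + 1, 27^47 ≡ 24·47·10·40·27: 24·47 = 1128 ≡ 15, then 15·10 = 150 ≡ 44, then 44·40 = 1760 ≡ 11, then 11·27 = 297 ≡ 32. So 27^47 ≡ 32 (mod 53).
Hence ψ⁻¹(27) = 32.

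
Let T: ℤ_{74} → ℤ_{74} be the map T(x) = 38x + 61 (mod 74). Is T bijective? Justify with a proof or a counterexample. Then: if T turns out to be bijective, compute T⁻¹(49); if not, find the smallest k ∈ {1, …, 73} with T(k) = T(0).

37

Recall that T is injective if T(x_1) = T(x_2) implies x_1 = x_2.
We have gcd(38, 74) = 2 > 1. Taking x_1 = 0 and x_2 = 37: T(0) = 61 and T(37) = 38·37 + 61 = 1467 ≡ 61 (mod 74).
So T(0) = T(37) while 0 ≠ 37, therefore T is not injective, hence not bijective.
Since T is not bijective, we find the least positive k with T(k) = T(0): this means 38k ≡ 0 (mod 74), i.e. 74 ∣ 38k. Since gcd(38, 74) = 2, dividing through by 2 this holds exactly when 37 ∣ 19k, and as gcd(19, 37) = 1, exactly when 37 ∣ k.
The smallest positive such k is 37.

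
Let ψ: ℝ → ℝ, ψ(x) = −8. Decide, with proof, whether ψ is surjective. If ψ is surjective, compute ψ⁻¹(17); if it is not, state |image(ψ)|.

1

Recall that surjectivity means every element of the codomain has a preimage under ψ.
ψ(x) = −8 for all x, so −7 has no preimage and ψ is not surjective.
Since ψ is not surjective, we state |image(ψ)|: the image of ψ is {−8}, which has 1 element.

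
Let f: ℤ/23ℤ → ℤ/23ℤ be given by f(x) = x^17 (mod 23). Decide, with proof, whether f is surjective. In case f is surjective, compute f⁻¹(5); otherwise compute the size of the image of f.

Since 23 is prime, the nonzero elements of ℤ/23ℤ form a cyclic group of order 22.
As gcd(17, 22) = 1, raising to the 17th power is a bijection on this group: if a^17 ≡ b^17 then (ab^{−1})^17 = 1, and the only element of order dividing gcd(17, 22) = 1 is 1, so a = b.
With f(0) = 0 this makes f injective on all of ℤ/23ℤ, hence bijective (finite equal-size domain and codomain). In particular f is surjective.
Since f is surjective, we find the preimage of 5. The inverse of x ↦ x^17 on (ℤ/23ℤ)^× is x ↦ x^13, because 17·13 = 221 = 10·22 + 1 ≡ 1 (mod 22) and x^{22} = 1 for x ≠ 0 (Fermat). So f⁻¹(5) = 5^13 mod 23.
Repeated squaring mod 23: 5^1 ≡ 5, 5^2 ≡ 5² = 25 ≡ 2, 5^4 ≡ 2² = 4, 5^8 ≡ 4² = 16. Since 13 = 8 + 4 + 1, 5^13 ≡ 16·4·5: 16·4 = 64 ≡ 18, then 18·5 = 90 ≡ 21. So 5^13 ≡ 21 (mod 23).
Hence f⁻¹(5) = 21.

21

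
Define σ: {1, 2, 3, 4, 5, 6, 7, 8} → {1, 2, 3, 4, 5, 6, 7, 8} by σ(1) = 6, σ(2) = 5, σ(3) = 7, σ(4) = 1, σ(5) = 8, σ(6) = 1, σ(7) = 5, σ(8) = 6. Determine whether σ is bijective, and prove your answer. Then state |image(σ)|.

σ(4) = 1 = σ(6) with 4 ≠ 6, so σ is not injective, hence not bijective.
The image of σ is {1, 5, 6, 7, 8}, which has 5 elements.

5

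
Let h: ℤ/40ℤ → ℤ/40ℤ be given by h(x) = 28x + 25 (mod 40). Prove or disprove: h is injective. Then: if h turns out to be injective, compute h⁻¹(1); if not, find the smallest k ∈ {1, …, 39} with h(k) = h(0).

Recall: injectivity means: for all a, b in the domain, h(a) = h(b) implies a = b.
We have gcd(28, 40) = 4 > 1. Taking a = 0 and b = 10: h(0) = 25 and h(10) = 28·10 + 25 = 305 ≡ 25 (mod 40).
So h(0) = h(10) while 0 ≠ 10, thus h is not injective.
Since h is not injective, we find the least positive k with h(k) = h(0): this means 28k ≡ 0 (mod 40), i.e. 40 ∣ 28k. Since gcd(28, 40) = 4, dividing through by 4 this holds exactly when 10 ∣ 7k, and as gcd(7, 10) = 1, exactly when 10 ∣ k.
The smallest positive such k is 10.

10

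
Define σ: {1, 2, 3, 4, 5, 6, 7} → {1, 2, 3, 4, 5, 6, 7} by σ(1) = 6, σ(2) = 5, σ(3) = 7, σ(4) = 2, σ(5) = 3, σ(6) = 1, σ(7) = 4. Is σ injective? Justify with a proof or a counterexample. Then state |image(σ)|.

7

The values σ(1), …, σ(7) are 6, 5, 7, 2, 3, 1, 4 — all distinct.
So σ(s) = σ(t) only when s = t, and σ is injective.
The image of σ is {1, 2, 3, 4, 5, 6, 7}, which has 7 elements.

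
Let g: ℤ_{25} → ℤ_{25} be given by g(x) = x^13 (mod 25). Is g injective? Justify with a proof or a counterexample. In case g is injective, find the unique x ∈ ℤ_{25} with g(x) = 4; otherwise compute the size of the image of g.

21

g(0) = 0^13 = 0.
g(5): Repeated squaring mod 25: 5^1 ≡ 5, 5^2 ≡ 5² = 25 ≡ 0, 5^4 ≡ 0² = 0, 5^8 ≡ 0² = 0. Since 13 = 8 + 4 + 1, 5^13 ≡ 0·0·5: 0·0 = 0, then 0·5 = 0. So 5^13 ≡ 0 (mod 25).
So g(0) = g(5) = 0 while 0 ≠ 5, thus g is not injective.
Since g is not injective, we determine |image(g)|. Computing x^13 mod 25 for each x (by repeated squaring, reducing mod 25 at every step), the values g(0), g(1), …, g(24) are: 0, 1, 17, 23, 14, 0, 16, 7, 13, 4, 0, 6, 22, 3, 19, 0, 21, 12, 18, 9, 0, 11, 2, 8, 24.
The distinct values are {0, 1, 2, 3, 4, 6, 7, 8, 9, 11, 12, 13, 14, 16, 17, 18, 19, 21, 22, 23, 24}; there are 21 of them.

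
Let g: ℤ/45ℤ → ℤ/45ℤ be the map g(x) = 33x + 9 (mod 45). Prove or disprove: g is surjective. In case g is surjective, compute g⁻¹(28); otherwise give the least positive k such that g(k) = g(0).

15

Since gcd(33, 45) = 3, we have 33x ≡ 0 (mod 3) for all x, so g(x) ≡ 0 (mod 3).
But 1 ≢ 0 (mod 3), so 1 ∈ ℤ/45ℤ has no preimage. Hence g is not surjective.
Since g is not surjective, we find the least positive k with g(k) = g(0): this means 33k ≡ 0 (mod 45), i.e. 45 ∣ 33k. Since gcd(33, 45) = 3, dividing through by 3 this holds exactly when 15 ∣ 11k, and as gcd(11, 15) = 1, exactly when 15 ∣ k.
The smallest positive such k is 15.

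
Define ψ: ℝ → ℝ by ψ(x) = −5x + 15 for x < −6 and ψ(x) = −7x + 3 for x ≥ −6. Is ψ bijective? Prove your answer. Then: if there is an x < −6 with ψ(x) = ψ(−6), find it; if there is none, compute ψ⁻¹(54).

-39/5

Both pieces are strictly decreasing (slopes −5 and −7), so each is injective on its own interval.
The left piece maps (−∞, −6) onto (45, ∞); the right piece maps [−6, ∞) onto (−∞, 45].
Since 45 = 45, the images partition ℝ: ψ is injective and surjective, hence bijective.
Because the two images are disjoint, no x < −6 has ψ(x) = ψ(−6), so we compute ψ⁻¹(54): 54 lies in (45, ∞), so solve −5x + 15 = 54: x = (54 − 15)/(−5) = −39/5.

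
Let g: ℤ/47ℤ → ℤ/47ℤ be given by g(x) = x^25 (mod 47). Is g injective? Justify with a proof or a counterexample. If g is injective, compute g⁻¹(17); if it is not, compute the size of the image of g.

Since 47 is prime, the nonzero elements of ℤ/47ℤ form a cyclic group of order 46.
As gcd(25, 46) = 1, raising to the 25th power is a bijection on this group: if s^25 ≡ t^25 then (st^{−1})^25 = 1, and the only element of order dividing gcd(25, 46) = 1 is 1, so s = t.
With g(0) = 0 this makes g injective on all of ℤ/47ℤ, hence bijective (finite equal-size domain and codomain). In particular g is injective.
Since g is injective, we find the preimage of 17. The inverse of x ↦ x^25 on (ℤ/47ℤ)^× is x ↦ x^35, because 25·35 = 875 = 19·46 + 1 ≡ 1 (mod 46) and x^{46} = 1 for x ≠ 0 (Fermat). So g⁻¹(17) = 17^35 mod 47.
Repeated squaring mod 47: 17^1 ≡ 17, 17^2 ≡ 17² = 289 ≡ 7, 17^4 ≡ 7² = 49 ≡ 2, 17^8 ≡ 2² = 4, 17^16 ≡ 4² = 16, 17^32 ≡ 16² = 256 ≡ 21. Since 35 = 32 + 2 + 1, 17^35 ≡ 21·7·17: 21·7 = 147 ≡ 6, then 6·17 = 102 ≡ 8. So 17^35 ≡ 8 (mod 47).
Hence g⁻¹(17) = 8.

8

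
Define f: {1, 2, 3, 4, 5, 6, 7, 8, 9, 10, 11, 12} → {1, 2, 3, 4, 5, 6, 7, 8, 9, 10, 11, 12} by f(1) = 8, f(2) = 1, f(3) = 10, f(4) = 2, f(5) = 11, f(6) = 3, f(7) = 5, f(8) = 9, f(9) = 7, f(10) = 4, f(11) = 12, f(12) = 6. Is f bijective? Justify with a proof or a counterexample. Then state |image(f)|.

12

The values 8, 1, 10, 2, 11, 3, 5, 9, 7, 4, 12, 6 are a permutation of {1, 2, 3, 4, 5, 6, 7, 8, 9, 10, 11, 12}: each element appears exactly once.
So f is injective and surjective, hence bijective.
The image of f is {1, 2, 3, 4, 5, 6, 7, 8, 9, 10, 11, 12}, which has 12 elements.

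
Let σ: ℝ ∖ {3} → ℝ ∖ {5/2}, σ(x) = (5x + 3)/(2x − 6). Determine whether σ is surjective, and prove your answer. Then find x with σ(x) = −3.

For any y ≠ 5/2, solving y(2x − 6) = 5x + 3 for x gives a well-defined x ≠ 3. So σ is surjective.
Solving σ(x) = −3: cross-multiplying gives 5x + 3 = −3(2x − 6), which rearranges to 11x = 15, so x = 15/11.

15/11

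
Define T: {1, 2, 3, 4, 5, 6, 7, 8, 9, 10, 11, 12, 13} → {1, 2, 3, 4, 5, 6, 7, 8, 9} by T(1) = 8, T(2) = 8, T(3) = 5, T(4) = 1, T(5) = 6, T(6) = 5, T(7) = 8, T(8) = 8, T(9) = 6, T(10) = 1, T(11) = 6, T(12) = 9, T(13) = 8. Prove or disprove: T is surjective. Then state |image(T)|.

5

No element maps to 2, so T is not surjective.
The image of T is {1, 5, 6, 8, 9}, which has 5 elements.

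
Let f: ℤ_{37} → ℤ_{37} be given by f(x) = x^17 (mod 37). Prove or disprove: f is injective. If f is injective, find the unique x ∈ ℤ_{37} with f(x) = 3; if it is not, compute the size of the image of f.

25

Since 37 is prime, the nonzero elements of ℤ_{37} form a cyclic group of order 36.
As gcd(17, 36) = 1, raising to the 17th power is a bijection on this group: if a^17 ≡ b^17 then (ab^{−1})^17 = 1, and the only element of order dividing gcd(17, 36) = 1 is 1, so a = b.
With f(0) = 0 this makes f injective on all of ℤ_{37}, hence bijective (finite equal-size domain and codomain). In particular f is injective.
Since f is injective, we find the preimage of 3. The inverse of x ↦ x^17 on (ℤ_{37})^× is x ↦ x^17, because 17·17 = 289 = 8·36 + 1 ≡ 1 (mod 36) and x^{36} = 1 for x ≠ 0 (Fermat). So f⁻¹(3) = 3^17 mod 37.
Repeated squaring mod 37: 3^1 ≡ 3, 3^2 ≡ 3² = 9, 3^4 ≡ 9² = 81 ≡ 7, 3^8 ≡ 7² = 49 ≡ 12, 3^16 ≡ 12² = 144 ≡ 33. Since 17 = 16 + 1, 3^17 ≡ 33·3: 33·3 = 99 ≡ 25. So 3^17 ≡ 25 (mod 37).
Hence f⁻¹(3) = 25.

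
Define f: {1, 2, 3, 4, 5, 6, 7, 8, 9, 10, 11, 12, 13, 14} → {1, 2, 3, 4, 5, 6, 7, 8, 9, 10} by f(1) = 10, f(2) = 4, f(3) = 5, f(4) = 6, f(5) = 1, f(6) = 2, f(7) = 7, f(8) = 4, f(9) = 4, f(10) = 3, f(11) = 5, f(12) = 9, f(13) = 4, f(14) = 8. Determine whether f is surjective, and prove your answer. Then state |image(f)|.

10

Every element of the codomain has a preimage: 1 = f(5), 2 = f(6), 3 = f(10), 4 = f(2), 5 = f(3), 6 = f(4), 7 = f(7), 8 = f(14), 9 = f(12), 10 = f(1).
Thus f is surjective.
The image of f is {1, 2, 3, 4, 5, 6, 7, 8, 9, 10}, which has 10 elements.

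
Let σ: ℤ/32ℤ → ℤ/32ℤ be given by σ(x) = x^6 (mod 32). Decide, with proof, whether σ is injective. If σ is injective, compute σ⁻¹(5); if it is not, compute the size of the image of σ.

5

σ(0) = 0^6 = 0.
σ(2): Repeated squaring mod 32: 2^1 ≡ 2, 2^2 ≡ 2² = 4, 2^4 ≡ 4² = 16. Since 6 = 4 + 2, 2^6 ≡ 16·4: 16·4 = 64 ≡ 0. So 2^6 ≡ 0 (mod 32).
So σ(0) = σ(2) = 0 while 0 ≠ 2, so σ is not injective.
Since σ is not injective, we determine |image(σ)|. Computing x^6 mod 32 for each x (by repeated squaring, reducing mod 32 at every step), the values σ(0), σ(1), …, σ(31) are: 0, 1, 0, 25, 0, 9, 0, 17, 0, 17, 0, 9, 0, 25, 0, 1, 0, 1, 0, 25, 0, 9, 0, 17, 0, 17, 0, 9, 0, 25, 0, 1.
The distinct values are {0, 1, 9, 17, 25}; there are 5 of them.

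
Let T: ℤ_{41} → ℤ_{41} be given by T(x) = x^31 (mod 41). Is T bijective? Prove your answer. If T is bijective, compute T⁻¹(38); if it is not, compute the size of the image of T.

27

Since 41 is prime, the nonzero elements of ℤ_{41} form a cyclic group of order 40.
As gcd(31, 40) = 1, raising to the 31st power is a bijection on this group: if x_1^31 ≡ x_2^31 then (x_1x_2^{−1})^31 = 1, and the only element of order dividing gcd(31, 40) = 1 is 1, so x_1 = x_2.
With T(0) = 0 this makes T injective on all of ℤ_{41}, hence bijective (finite equal-size domain and codomain). In particular T is bijective.
Since T is bijective, we find the preimage of 38. The inverse of x ↦ x^31 on (ℤ_{41})^× is x ↦ x^31, because 31·31 = 961 = 24·40 + 1 ≡ 1 (mod 40) and x^{40} = 1 for x ≠ 0 (Fermat). So T⁻¹(38) = 38^31 mod 41.
Repeated squaring mod 41: 38^1 ≡ 38, 38^2 ≡ 38² = 1444 ≡ 9, 38^4 ≡ 9² = 81 ≡ 40, 38^8 ≡ 40² = 1600 ≡ 1, 38^16 ≡ 1² = 1. Since 31 = 16 + 8 + 4 + 2 + 1, 38^31 ≡ 1·1·40·9·38: 1·1 = 1, then 1·40 = 40, then 40·9 = 360 ≡ 32, then 32·38 = 1216 ≡ 27. So 38^31 ≡ 27 (mod 41).
Hence T⁻¹(38) = 27.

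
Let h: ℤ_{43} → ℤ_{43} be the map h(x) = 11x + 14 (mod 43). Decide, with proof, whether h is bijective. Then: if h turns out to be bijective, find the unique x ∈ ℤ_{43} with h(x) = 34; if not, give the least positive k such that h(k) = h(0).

37

Suppose h(a) = h(b) in ℤ_{43}. Then 11a + 14 ≡ 11b + 14 (mod 43), so 11(a − b) ≡ 0 (mod 43).
Since gcd(11, 43) = 1, 11 is invertible modulo 43, hence a − b ≡ 0 (mod 43), i.e. a = b.
We now compute 11⁻¹ mod 43 explicitly. Euclid's algorithm: 43 = 3·11 + 10, 11 = 1·10 + 1; back-substituting gives 1 = 4·11 − 1·43, so 11⁻¹ ≡ 4 (mod 43).
For any y ∈ ℤ_{43}, x = 4(y − 14) mod 43 satisfies h(x) = 11·4(y − 14) + 14 ≡ y (since 11·4 ≡ 1 mod 43). So every y has a preimage.
Therefore h is bijective.
Since h is bijective, we compute h⁻¹(34): solve 11x + 14 ≡ 34 (mod 43), i.e. 11x ≡ 20 (mod 43).
Multiplying by 11⁻¹ = 4 gives x ≡ 4·20 = 80 = 1·43 + 37 ≡ 37 (mod 43).
Check: h(37) = 11·37 + 14 = 421 = 9·43 + 34 ≡ 34 (mod 43).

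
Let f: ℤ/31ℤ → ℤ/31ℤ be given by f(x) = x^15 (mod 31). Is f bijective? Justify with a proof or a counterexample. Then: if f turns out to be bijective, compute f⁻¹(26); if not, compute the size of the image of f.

f(1) = 1^15 = 1.
f(2): Repeated squaring mod 31: 2^1 ≡ 2, 2^2 ≡ 2² = 4, 2^4 ≡ 4² = 16, 2^8 ≡ 16² = 256 ≡ 8. Since 15 = 8 + 4 + 2 + 1, 2^15 ≡ 8·16·4·2: 8·16 = 128 ≡ 4, then 4·4 = 16, then 16·2 = 32 ≡ 1. So 2^15 ≡ 1 (mod 31).
So f(1) = f(2) = 1 while 1 ≠ 2, so f is not injective, hence not bijective.
Since f is not bijective, we determine |image(f)|. Computing x^15 mod 31 for each x (by repeated squaring, reducing mod 31 at every step), the values f(0), f(1), …, f(30) are: 0, 1, 1, 30, 1, 1, 30, 1, 1, 1, 1, 30, 30, 30, 1, 30, 1, 30, 1, 1, 1, 30, 30, 30, 30, 1, 30, 30, 1, 30, 30.
The distinct values are {0, 1, 30}; there are 3 of them.

3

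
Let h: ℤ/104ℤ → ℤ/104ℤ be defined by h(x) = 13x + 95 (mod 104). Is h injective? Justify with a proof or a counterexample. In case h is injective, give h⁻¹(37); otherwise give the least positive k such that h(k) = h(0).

By definition, h is injective when h(a) = h(b) forces a = b.
We have gcd(13, 104) = 13 > 1. Taking a = 0 and b = 8: h(0) = 95 and h(8) = 13·8 + 95 = 199 ≡ 95 (mod 104).
So h(0) = h(8) while 0 ≠ 8, so h is not injective.
Since h is not injective, we find the least positive k with h(k) = h(0): this means 13k ≡ 0 (mod 104), i.e. 104 ∣ 13k. Since gcd(13, 104) = 13, dividing through by 13 this holds exactly when 8 ∣ k.
The smallest positive such k is 8.

8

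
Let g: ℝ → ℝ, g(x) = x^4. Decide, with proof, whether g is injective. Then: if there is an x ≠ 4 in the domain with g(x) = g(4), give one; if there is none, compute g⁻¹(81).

-4

g(4) = 256 = (−4)^4 = g(−4) (since 4 is even), with 4 ≠ −4. So g is not injective.
For the follow-up, such an x exists: taking x = −4 ∈ ℝ gives g(−4) = 256 = g(4) with −4 ≠ 4.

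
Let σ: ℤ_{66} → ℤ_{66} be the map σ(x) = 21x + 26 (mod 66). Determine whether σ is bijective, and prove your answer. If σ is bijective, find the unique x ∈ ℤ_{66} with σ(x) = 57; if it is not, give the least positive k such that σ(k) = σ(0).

22

We have gcd(21, 66) = 3 > 1. Taking a = 0 and b = 22: σ(0) = 26 and σ(22) = 21·22 + 26 = 488 ≡ 26 (mod 66).
So σ(0) = σ(22) while 0 ≠ 22, thus σ is not injective, hence not bijective.
Since σ is not bijective, we find the least positive k with σ(k) = σ(0): this means 21k ≡ 0 (mod 66), i.e. 66 ∣ 21k. Since gcd(21, 66) = 3, dividing through by 3 this holds exactly when 22 ∣ 7k, and as gcd(7, 22) = 1, exactly when 22 ∣ k.
The smallest positive such k is 22.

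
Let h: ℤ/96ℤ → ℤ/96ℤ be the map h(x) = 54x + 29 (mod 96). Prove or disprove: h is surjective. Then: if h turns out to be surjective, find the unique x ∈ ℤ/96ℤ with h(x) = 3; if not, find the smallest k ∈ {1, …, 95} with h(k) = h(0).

16

By definition, h is surjective if every y in the codomain equals h(x) for some x in the domain.
Since gcd(54, 96) = 6, we have 54x ≡ 0 (mod 6) for all x, so h(x) ≡ 5 (mod 6).
But 0 ≢ 5 (mod 6), so 0 ∈ ℤ/96ℤ has no preimage. Thus h is not surjective.
Since h is not surjective, we find the least positive k with h(k) = h(0): this means 54k ≡ 0 (mod 96), i.e. 96 ∣ 54k. Since gcd(54, 96) = 6, dividing through by 6 this holds exactly when 16 ∣ 9k, and as gcd(9, 16) = 1, exactly when 16 ∣ k.
The smallest positive such k is 16.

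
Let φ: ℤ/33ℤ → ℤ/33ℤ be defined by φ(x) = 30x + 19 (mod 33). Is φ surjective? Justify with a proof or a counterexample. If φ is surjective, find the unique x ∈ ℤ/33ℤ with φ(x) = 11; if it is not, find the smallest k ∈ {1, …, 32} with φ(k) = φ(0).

Since gcd(30, 33) = 3, we have 30x ≡ 0 (mod 3) for all x, so φ(x) ≡ 1 (mod 3).
But 0 ≢ 1 (mod 3), so 0 ∈ ℤ/33ℤ has no preimage. Thus φ is not surjective.
Since φ is not surjective, we find the least positive k with φ(k) = φ(0): this means 30k ≡ 0 (mod 33), i.e. 33 ∣ 30k. Since gcd(30, 33) = 3, dividing through by 3 this holds exactly when 11 ∣ 10k, and as gcd(10, 11) = 1, exactly when 11 ∣ k.
The smallest positive such k is 11.

11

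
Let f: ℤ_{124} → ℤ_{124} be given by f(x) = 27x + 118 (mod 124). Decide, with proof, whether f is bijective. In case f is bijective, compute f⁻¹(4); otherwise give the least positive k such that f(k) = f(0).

106

If f(s) = f(t), then 27s ≡ 27t (mod 124). Because gcd(27, 124) = 1, we may cancel 27 to get s ≡ t (mod 124).
We now compute 27⁻¹ mod 124 explicitly. Euclid's algorithm: 124 = 4·27 + 16, 27 = 1·16 + 11, 16 = 1·11 + 5, 11 = 2·5 + 1; back-substituting gives 1 = 23·27 − 5·124, so 27⁻¹ ≡ 23 (mod 124).
Then y ↦ 23(y − 118) is a two-sided inverse to f, so every y ∈ ℤ_{124} has a preimage.
Hence f is bijective.
Since f is bijective, we compute f⁻¹(4): solve 27x + 118 ≡ 4 (mod 124), i.e. 27x ≡ 10 (mod 124).
Multiplying by 27⁻¹ = 23 gives x ≡ 23·10 = 230 = 1·124 + 106 ≡ 106 (mod 124).
Check: f(106) = 27·106 + 118 = 2980 = 24·124 + 4 ≡ 4 (mod 124).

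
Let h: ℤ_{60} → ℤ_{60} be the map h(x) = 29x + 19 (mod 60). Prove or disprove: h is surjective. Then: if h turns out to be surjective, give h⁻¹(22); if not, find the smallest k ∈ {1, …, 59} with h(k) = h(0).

27

Since gcd(29, 60) = 1, 29 is invertible modulo 60. Euclid's algorithm: 60 = 2·29 + 2, 29 = 14·2 + 1; back-substituting gives 1 = 29·29 − 14·60, so 29⁻¹ ≡ 29 (mod 60).
For any y ∈ ℤ_{60}, x = 29(y − 19) mod 60 satisfies h(x) = 29·29(y − 19) + 19 ≡ y (since 29·29 ≡ 1 mod 60). So every y has a preimage.
Therefore h is surjective.
Since h is surjective, we find h⁻¹(22): we need 29x ≡ 22 − 19 ≡ 3 (mod 60). Using 29⁻¹ = 29: x ≡ 29·3 = 87 = 1·60 + 27, so x = 27.
Check: h(27) = 29·27 + 19 = 802 = 13·60 + 22 ≡ 22 (mod 60).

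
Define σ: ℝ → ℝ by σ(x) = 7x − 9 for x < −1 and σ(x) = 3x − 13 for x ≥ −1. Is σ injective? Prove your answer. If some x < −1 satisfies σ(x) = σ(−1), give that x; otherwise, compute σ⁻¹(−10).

1

Both pieces are strictly increasing (slopes 7 and 3), so each is injective on its own interval.
The left piece maps (−∞, −1) onto (−∞, −16); the right piece maps [−1, ∞) onto [−16, ∞).
These images are disjoint, so no value is attained by both pieces. Hence σ is injective.
Because the two images are disjoint, no x < −1 has σ(x) = σ(−1), so we compute σ⁻¹(−10): −10 lies in [−16, ∞), so solve 3x − 13 = −10: x = (−10 + 13)/3 = 1.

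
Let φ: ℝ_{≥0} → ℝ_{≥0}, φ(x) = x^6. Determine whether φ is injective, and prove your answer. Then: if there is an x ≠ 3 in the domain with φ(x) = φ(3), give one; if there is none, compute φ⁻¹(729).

On ℝ_{≥0}, x ↦ x^6 is strictly increasing, so φ(x_1) = φ(x_2) forces x_1 = x_2. Thus φ is injective.
Since x ↦ x^6 is strictly increasing on ℝ_{≥0}, it is injective there, so no x ≠ 3 in the domain has φ(x) = φ(3). We therefore compute φ⁻¹(729) = 729^{1/6} = 3 (indeed 3^6 = 729).

3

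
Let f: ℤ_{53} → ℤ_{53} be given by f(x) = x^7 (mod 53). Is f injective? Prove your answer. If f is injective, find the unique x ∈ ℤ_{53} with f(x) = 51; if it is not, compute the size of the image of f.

39

Since 53 is prime, the nonzero elements of ℤ_{53} form a cyclic group of order 52.
As gcd(7, 52) = 1, raising to the 7th power is a bijection on this group: if s^7 ≡ t^7 then (st^{−1})^7 = 1, and the only element of order dividing gcd(7, 52) = 1 is 1, so s = t.
With f(0) = 0 this makes f injective on all of ℤ_{53}, hence bijective (finite equal-size domain and codomain). In particular f is injective.
Since f is injective, we find the preimage of 51. The inverse of x ↦ x^7 on (ℤ_{53})^× is x ↦ x^15, because 7·15 = 105 = 2·52 + 1 ≡ 1 (mod 52) and x^{52} = 1 for x ≠ 0 (Fermat). So f⁻¹(51) = 51^15 mod 53.
Repeated squaring mod 53: 51^1 ≡ 51, 51^2 ≡ 51² = 2601 ≡ 4, 51^4 ≡ 4² = 16, 51^8 ≡ 16² = 256 ≡ 44. Since 15 = 8 + 4 + 2 + 1, 51^15 ≡ 44·16·4·51: 44·16 = 704 ≡ 15, then 15·4 = 60 ≡ 7, then 7·51 = 357 ≡ 39. So 51^15 ≡ 39 (mod 53).
Hence f⁻¹(51) = 39.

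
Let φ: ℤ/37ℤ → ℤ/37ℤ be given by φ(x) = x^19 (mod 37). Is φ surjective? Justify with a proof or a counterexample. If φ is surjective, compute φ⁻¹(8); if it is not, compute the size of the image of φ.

29

Since 37 is prime, the nonzero elements of ℤ/37ℤ form a cyclic group of order 36.
As gcd(19, 36) = 1, raising to the 19th power is a bijection on this group: if s^19 ≡ t^19 then (st^{−1})^19 = 1, and the only element of order dividing gcd(19, 36) = 1 is 1, so s = t.
With φ(0) = 0 this makes φ injective on all of ℤ/37ℤ, hence bijective (finite equal-size domain and codomain). In particular φ is surjective.
Since φ is surjective, we find the preimage of 8. The inverse of x ↦ x^19 on (ℤ/37ℤ)^× is x ↦ x^19, because 19·19 = 361 = 10·36 + 1 ≡ 1 (mod 36) and x^{36} = 1 for x ≠ 0 (Fermat). So φ⁻¹(8) = 8^19 mod 37.
Repeated squaring mod 37: 8^1 ≡ 8, 8^2 ≡ 8² = 64 ≡ 27, 8^4 ≡ 27² = 729 ≡ 26, 8^8 ≡ 26² = 676 ≡ 10, 8^16 ≡ 10² = 100 ≡ 26. Since 19 = 16 + 2 + 1, 8^19 ≡ 26·27·8: 26·27 = 702 ≡ 36, then 36·8 = 288 ≡ 29. So 8^19 ≡ 29 (mod 37).
Hence φ⁻¹(8) = 29.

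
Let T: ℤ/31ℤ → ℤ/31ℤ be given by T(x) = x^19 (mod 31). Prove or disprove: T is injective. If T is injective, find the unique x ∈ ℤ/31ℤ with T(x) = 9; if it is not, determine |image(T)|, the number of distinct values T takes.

20

Since 31 is prime, the nonzero elements of ℤ/31ℤ form a cyclic group of order 30.
As gcd(19, 30) = 1, raising to the 19th power is a bijection on this group: if s^19 ≡ t^19 then (st^{−1})^19 = 1, and the only element of order dividing gcd(19, 30) = 1 is 1, so s = t.
With T(0) = 0 this makes T injective on all of ℤ/31ℤ, hence bijective (finite equal-size domain and codomain). In particular T is injective.
Since T is injective, we find the preimage of 9. The inverse of x ↦ x^19 on (ℤ/31ℤ)^× is x ↦ x^19, because 19·19 = 361 = 12·30 + 1 ≡ 1 (mod 30) and x^{30} = 1 for x ≠ 0 (Fermat). So T⁻¹(9) = 9^19 mod 31.
Repeated squaring mod 31: 9^1 ≡ 9, 9^2 ≡ 9² = 81 ≡ 19, 9^4 ≡ 19² = 361 ≡ 20, 9^8 ≡ 20² = 400 ≡ 28, 9^16 ≡ 28² = 784 ≡ 9. Since 19 = 16 + 2 + 1, 9^19 ≡ 9·19·9: 9·19 = 171 ≡ 16, then 16·9 = 144 ≡ 20. So 9^19 ≡ 20 (mod 31).
Hence T⁻¹(9) = 20.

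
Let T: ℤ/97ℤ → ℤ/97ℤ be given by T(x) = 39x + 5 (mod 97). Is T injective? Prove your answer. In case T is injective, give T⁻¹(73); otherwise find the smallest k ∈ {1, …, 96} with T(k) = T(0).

Suppose T(u) = T(v) in ℤ/97ℤ. Then 39u + 5 ≡ 39v + 5 (mod 97), therefore 39(u − v) ≡ 0 (mod 97).
Since gcd(39, 97) = 1, 39 is invertible modulo 97, thus u − v ≡ 0 (mod 97), i.e. u = v.
Therefore T is injective.
We now compute 39⁻¹ mod 97 explicitly. Euclid's algorithm: 97 = 2·39 + 19, 39 = 2·19 + 1; back-substituting gives 1 = 5·39 − 2·97, so 39⁻¹ ≡ 5 (mod 97).
Since T is injective, we find T⁻¹(73): we need 39x ≡ 73 − 5 ≡ 68 (mod 97). Using 39⁻¹ = 5: x ≡ 5·68 = 340 = 3·97 + 49, so x = 49.
Check: T(49) = 39·49 + 5 = 1916 = 19·97 + 73 ≡ 73 (mod 97).

49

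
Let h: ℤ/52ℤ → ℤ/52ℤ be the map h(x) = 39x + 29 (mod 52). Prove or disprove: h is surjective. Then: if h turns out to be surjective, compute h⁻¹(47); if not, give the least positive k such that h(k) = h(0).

By definition, h is surjective if every y in the codomain equals h(x) for some x in the domain.
Since gcd(39, 52) = 13, we have 39x ≡ 0 (mod 13) for all x, so h(x) ≡ 3 (mod 13).
But 0 ≢ 3 (mod 13), so 0 ∈ ℤ/52ℤ has no preimage. Therefore h is not surjective.
Since h is not surjective, we find the least positive k with h(k) = h(0): this means 39k ≡ 0 (mod 52), i.e. 52 ∣ 39k. Since gcd(39, 52) = 13, dividing through by 13 this holds exactly when 4 ∣ 3k, and as gcd(3, 4) = 1, exactly when 4 ∣ k.
The smallest positive such k is 4.

4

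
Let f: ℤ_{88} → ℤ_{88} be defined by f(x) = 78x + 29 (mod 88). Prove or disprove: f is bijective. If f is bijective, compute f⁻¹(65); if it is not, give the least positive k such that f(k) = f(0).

44

We have gcd(78, 88) = 2 > 1. Taking a = 0 and b = 44: f(0) = 29 and f(44) = 78·44 + 29 = 3461 ≡ 29 (mod 88).
So f(0) = f(44) while 0 ≠ 44, thus f is not injective, hence not bijective.
Since f is not bijective, we find the least positive k with f(k) = f(0): this means 78k ≡ 0 (mod 88), i.e. 88 ∣ 78k. Since gcd(78, 88) = 2, dividing through by 2 this holds exactly when 44 ∣ 39k, and as gcd(39, 44) = 1, exactly when 44 ∣ k.
The smallest positive such k is 44.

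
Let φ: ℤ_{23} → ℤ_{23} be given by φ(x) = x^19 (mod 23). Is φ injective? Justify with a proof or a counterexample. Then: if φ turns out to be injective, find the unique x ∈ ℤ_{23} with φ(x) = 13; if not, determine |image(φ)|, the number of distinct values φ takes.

9

Since 23 is prime, the nonzero elements of ℤ_{23} form a cyclic group of order 22.
As gcd(19, 22) = 1, raising to the 19th power is a bijection on this group: if u^19 ≡ v^19 then (uv^{−1})^19 = 1, and the only element of order dividing gcd(19, 22) = 1 is 1, so u = v.
With φ(0) = 0 this makes φ injective on all of ℤ_{23}, hence bijective (finite equal-size domain and codomain). In particular φ is injective.
Since φ is injective, we find the preimage of 13. The inverse of x ↦ x^19 on (ℤ_{23})^× is x ↦ x^7, because 19·7 = 133 = 6·22 + 1 ≡ 1 (mod 22) and x^{22} = 1 for x ≠ 0 (Fermat). So φ⁻¹(13) = 13^7 mod 23.
Repeated squaring mod 23: 13^1 ≡ 13, 13^2 ≡ 13² = 169 ≡ 8, 13^4 ≡ 8² = 64 ≡ 18. Since 7 = 4 + 2 + 1, 13^7 ≡ 18·8·13: 18·8 = 144 ≡ 6, then 6·13 = 78 ≡ 9. So 13^7 ≡ 9 (mod 23).
Hence φ⁻¹(13) = 9.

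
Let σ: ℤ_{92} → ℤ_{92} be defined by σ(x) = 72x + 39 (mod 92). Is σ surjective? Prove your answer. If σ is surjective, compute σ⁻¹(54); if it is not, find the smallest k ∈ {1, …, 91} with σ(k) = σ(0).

23

Since gcd(72, 92) = 4, we have 72x ≡ 0 (mod 4) for all x, so σ(x) ≡ 3 (mod 4).
But 0 ≢ 3 (mod 4), so 0 ∈ ℤ_{92} has no preimage. Therefore σ is not surjective.
Since σ is not surjective, we find the least positive k with σ(k) = σ(0): this means 72k ≡ 0 (mod 92), i.e. 92 ∣ 72k. Since gcd(72, 92) = 4, dividing through by 4 this holds exactly when 23 ∣ 18k, and as gcd(18, 23) = 1, exactly when 23 ∣ k.
The smallest positive such k is 23.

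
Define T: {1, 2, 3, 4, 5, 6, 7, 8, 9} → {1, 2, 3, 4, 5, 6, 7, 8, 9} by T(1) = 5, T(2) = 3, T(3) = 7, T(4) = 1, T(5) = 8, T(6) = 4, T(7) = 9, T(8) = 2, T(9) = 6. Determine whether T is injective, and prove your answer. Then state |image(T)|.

9

The values T(1), …, T(9) are 5, 3, 7, 1, 8, 4, 9, 2, 6 — all distinct.
So T(u) = T(v) only when u = v, and T is injective.
The image of T is {1, 2, 3, 4, 5, 6, 7, 8, 9}, which has 9 elements.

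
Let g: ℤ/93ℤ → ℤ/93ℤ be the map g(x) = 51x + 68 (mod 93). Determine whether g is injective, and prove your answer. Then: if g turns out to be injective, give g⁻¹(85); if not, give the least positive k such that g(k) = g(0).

By definition, g is injective when g(a) = g(b) forces a = b.
We have gcd(51, 93) = 3 > 1. Taking a = 0 and b = 31: g(0) = 68 and g(31) = 51·31 + 68 = 1649 ≡ 68 (mod 93).
So g(0) = g(31) while 0 ≠ 31, hence g is not injective.
Since g is not injective, we find the least positive k with g(k) = g(0): this means 51k ≡ 0 (mod 93), i.e. 93 ∣ 51k. Since gcd(51, 93) = 3, dividing through by 3 this holds exactly when 31 ∣ 17k, and as gcd(17, 31) = 1, exactly when 31 ∣ k.
The smallest positive such k is 31.

31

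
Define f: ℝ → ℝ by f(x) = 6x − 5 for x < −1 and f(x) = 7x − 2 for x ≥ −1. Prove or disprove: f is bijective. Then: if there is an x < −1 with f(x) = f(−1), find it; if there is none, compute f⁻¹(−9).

Both pieces are strictly increasing (slopes 6 and 7), so each is injective on its own interval.
The left piece maps (−∞, −1) onto (−∞, −11); the right piece maps [−1, ∞) onto [−9, ∞).
The images leave a gap (−11 has no preimage), so f is not surjective, hence not bijective.
Because the two images are disjoint, no x < −1 has f(x) = f(−1), so we compute f⁻¹(−9): −9 lies in [−9, ∞), so solve 7x − 2 = −9: x = (−9 + 2)/7 = −1.

-1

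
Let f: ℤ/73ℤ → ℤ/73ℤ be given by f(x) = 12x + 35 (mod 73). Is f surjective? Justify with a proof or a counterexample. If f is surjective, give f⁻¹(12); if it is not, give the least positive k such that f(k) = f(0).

Since gcd(12, 73) = 1, 12 is invertible modulo 73. Euclid's algorithm: 73 = 6·12 + 1; back-substituting gives 1 = 67·12 − 11·73, so 12⁻¹ ≡ 67 (mod 73).
For any y ∈ ℤ/73ℤ, x = 67(y − 35) mod 73 satisfies f(x) = 12·67(y − 35) + 35 ≡ y (since 12·67 ≡ 1 mod 73). So every y has a preimage.
Hence f is surjective.
Since f is surjective, we compute f⁻¹(12): solve 12x + 35 ≡ 12 (mod 73), i.e. 12x ≡ 50 (mod 73).
Multiplying by 12⁻¹ = 67 gives x ≡ 67·50 = 3350 = 45·73 + 65 ≡ 65 (mod 73).
Check: f(65) = 12·65 + 35 = 815 = 11·73 + 12 ≡ 12 (mod 73).

65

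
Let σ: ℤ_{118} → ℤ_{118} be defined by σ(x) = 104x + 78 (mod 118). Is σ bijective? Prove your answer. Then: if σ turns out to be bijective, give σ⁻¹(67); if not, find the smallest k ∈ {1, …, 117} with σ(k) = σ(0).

59

We have gcd(104, 118) = 2 > 1. Taking u = 0 and v = 59: σ(0) = 78 and σ(59) = 104·59 + 78 = 6214 ≡ 78 (mod 118).
So σ(0) = σ(59) while 0 ≠ 59, hence σ is not injective, hence not bijective.
Since σ is not bijective, we find the least positive k with σ(k) = σ(0): this means 104k ≡ 0 (mod 118), i.e. 118 ∣ 104k. Since gcd(104, 118) = 2, dividing through by 2 this holds exactly when 59 ∣ 52k, and as gcd(52, 59) = 1, exactly when 59 ∣ k.
The smallest positive such k is 59.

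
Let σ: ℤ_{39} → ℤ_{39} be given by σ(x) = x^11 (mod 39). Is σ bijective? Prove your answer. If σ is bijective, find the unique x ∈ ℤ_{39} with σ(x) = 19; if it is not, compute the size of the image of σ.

Computing x^11 mod 39 for each x (by repeated squaring, reducing mod 39 at every step), the values σ(0), σ(1), …, σ(38) are: 0, 1, 20, 9, 10, 8, 24, 28, 5, 3, 4, 32, 12, 13, 14, 33, 22, 23, 21, 37, 2, 18, 16, 17, 6, 25, 26, 27, 7, 35, 36, 34, 11, 15, 31, 29, 30, 19, 38.
Every element of ℤ_{39} appears exactly once in this list, so σ is a bijection, and in particular bijective.
Since σ is bijective, we read off the preimage of 19 from the same table: σ(37) = 19, so σ⁻¹(19) = 37.

37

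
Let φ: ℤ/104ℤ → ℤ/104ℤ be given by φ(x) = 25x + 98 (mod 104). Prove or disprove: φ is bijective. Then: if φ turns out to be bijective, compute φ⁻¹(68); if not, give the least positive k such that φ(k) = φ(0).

82

If φ(a) = φ(b), then 25a ≡ 25b (mod 104). Because gcd(25, 104) = 1, we may cancel 25 to get a ≡ b (mod 104).
We now compute 25⁻¹ mod 104 explicitly. Euclid's algorithm: 104 = 4·25 + 4, 25 = 6·4 + 1; back-substituting gives 1 = 25·25 − 6·104, so 25⁻¹ ≡ 25 (mod 104).
Then y ↦ 25(y − 98) is a two-sided inverse to φ, so every y ∈ ℤ/104ℤ has a preimage.
Therefore φ is bijective.
Since φ is bijective, we find φ⁻¹(68): we need 25x ≡ 68 − 98 ≡ 74 (mod 104). Using 25⁻¹ = 25: x ≡ 25·74 = 1850 = 17·104 + 82, so x = 82.
Check: φ(82) = 25·82 + 98 = 2148 = 20·104 + 68 ≡ 68 (mod 104).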